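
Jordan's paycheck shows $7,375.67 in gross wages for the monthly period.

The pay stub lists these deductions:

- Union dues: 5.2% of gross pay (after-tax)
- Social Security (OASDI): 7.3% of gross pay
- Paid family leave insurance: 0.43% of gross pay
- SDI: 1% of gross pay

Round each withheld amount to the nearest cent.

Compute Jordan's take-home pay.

SDI: $7,375.67 × 0.01 = $73.76
Social Security (OASDI): $7,375.67 × 0.073 = $538.42
Paid family leave insurance: $7,375.67 × 0.0043 = $31.72
Union dues: $7,375.67 × 0.052 = $383.53
Total deductions = $73.76 + $538.42 + $31.72 + $383.53 = $1,027.43
Net pay = $7,375.67 − $1,027.43 = $6,348.24

$6,348.24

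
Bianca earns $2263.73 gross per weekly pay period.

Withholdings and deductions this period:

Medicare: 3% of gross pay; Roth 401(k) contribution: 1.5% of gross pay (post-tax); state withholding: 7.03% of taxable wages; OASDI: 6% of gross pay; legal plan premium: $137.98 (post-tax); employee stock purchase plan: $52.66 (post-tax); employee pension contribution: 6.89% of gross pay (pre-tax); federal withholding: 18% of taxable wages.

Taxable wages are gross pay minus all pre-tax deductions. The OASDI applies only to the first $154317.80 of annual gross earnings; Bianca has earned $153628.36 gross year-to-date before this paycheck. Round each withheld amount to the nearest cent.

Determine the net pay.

Employee pension contribution: $2263.73 × 0.0689 = $155.97
Taxable wages = $2263.73 − $155.97 = $2107.76
State withholding: $2107.76 × 0.0703 = $148.18
Federal withholding: $2107.76 × 0.18 = $379.40
OASDI: only $154317.80 − $153628.36 = $689.44 of this check is subject → $689.44 × 0.06 = $41.37
Medicare: $2263.73 × 0.03 = $67.91
Legal plan premium: $137.98
Employee stock purchase plan: $52.66
Roth 401(k) contribution: $2263.73 × 0.015 = $33.96
Total deductions = $155.97 + $148.18 + $379.40 + $41.37 + $67.91 + $137.98 + $52.66 + $33.96 = $1017.43
Net pay = $2263.73 − $1017.43 = $1246.30

$1246.30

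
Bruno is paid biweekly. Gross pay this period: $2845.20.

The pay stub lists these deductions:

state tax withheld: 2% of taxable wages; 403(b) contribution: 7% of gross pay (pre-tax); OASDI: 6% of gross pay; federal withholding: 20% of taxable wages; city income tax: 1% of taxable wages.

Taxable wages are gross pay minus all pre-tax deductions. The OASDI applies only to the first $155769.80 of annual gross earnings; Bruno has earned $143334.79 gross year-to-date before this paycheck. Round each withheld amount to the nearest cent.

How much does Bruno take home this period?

403(b) contribution: $2845.20 × 0.07 = $199.16
Taxable wages = $2845.20 − $199.16 = $2646.04
State tax withheld: $2646.04 × 0.02 = $52.92
City income tax: $2646.04 × 0.01 = $26.46
Federal withholding: $2646.04 × 0.2 = $529.21
OASDI: cap not yet reached, full $2845.20 is subject → $2845.20 × 0.06 = $170.71
Total deductions = $199.16 + $52.92 + $26.46 + $529.21 + $170.71 = $978.46
Net pay = $2845.20 − $978.46 = $1866.74

$1866.74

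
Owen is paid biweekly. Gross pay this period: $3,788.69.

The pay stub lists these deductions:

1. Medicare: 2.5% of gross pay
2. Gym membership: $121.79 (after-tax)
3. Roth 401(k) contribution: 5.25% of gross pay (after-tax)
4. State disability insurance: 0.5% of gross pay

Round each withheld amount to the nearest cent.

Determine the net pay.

State disability insurance: $3,788.69 × 0.005 = $18.94
Medicare: $3,788.69 × 0.025 = $94.72
Roth 401(k) contribution: $3,788.69 × 0.0525 = $198.91
Gym membership: $121.79
Total deductions = $18.94 + $94.72 + $198.91 + $121.79 = $434.36
Net pay = $3,788.69 − $434.36 = $3,354.33

$3,354.33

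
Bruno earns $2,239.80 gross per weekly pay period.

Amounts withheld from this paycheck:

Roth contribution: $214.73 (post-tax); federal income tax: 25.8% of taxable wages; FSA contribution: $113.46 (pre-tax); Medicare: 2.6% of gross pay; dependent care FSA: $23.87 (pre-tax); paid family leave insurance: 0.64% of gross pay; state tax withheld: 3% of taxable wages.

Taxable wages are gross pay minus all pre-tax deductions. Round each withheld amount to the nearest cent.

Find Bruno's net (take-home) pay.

$1,209.67

FSA contribution: $113.46
Dependent care FSA: $23.87
Pre-tax total = $113.46 + $23.87 = $137.33
Taxable wages = $2,239.80 − $137.33 = $2,102.47
State tax withheld: $2,102.47 × 0.03 = $63.07
Federal income tax: $2,102.47 × 0.258 = $542.44
Medicare: $2,239.80 × 0.026 = $58.23
Paid family leave insurance: $2,239.80 × 0.0064 = $14.33
Roth contribution: $214.73
Total deductions = $113.46 + $23.87 + $63.07 + $542.44 + $58.23 + $14.33 + $214.73 = $1,030.13
Net pay = $2,239.80 − $1,030.13 = $1,209.67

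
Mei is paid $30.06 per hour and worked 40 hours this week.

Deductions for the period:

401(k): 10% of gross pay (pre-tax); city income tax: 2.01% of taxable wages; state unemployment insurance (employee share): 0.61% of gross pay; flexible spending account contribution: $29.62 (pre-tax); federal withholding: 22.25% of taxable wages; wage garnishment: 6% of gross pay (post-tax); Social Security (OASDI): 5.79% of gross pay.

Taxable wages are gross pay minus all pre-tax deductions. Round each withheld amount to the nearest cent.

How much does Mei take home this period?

$648.10

Gross pay: 40 × $30.06 = $1,202.40
Flexible spending account contribution: $29.62
401(k): $1,202.40 × 0.1 = $120.24
Pre-tax total = $29.62 + $120.24 = $149.86
Taxable wages = $1,202.40 − $149.86 = $1,052.54
City income tax: $1,052.54 × 0.0201 = $21.16
Federal withholding: $1,052.54 × 0.2225 = $234.19
Social Security (OASDI): $1,202.40 × 0.0579 = $69.62
State unemployment insurance (employee share): $1,202.40 × 0.0061 = $7.33
Wage garnishment: $1,202.40 × 0.06 = $72.14
Total deductions = $29.62 + $120.24 + $21.16 + $234.19 + $69.62 + $7.33 + $72.14 = $554.30
Net pay = $1,202.40 − $554.30 = $648.10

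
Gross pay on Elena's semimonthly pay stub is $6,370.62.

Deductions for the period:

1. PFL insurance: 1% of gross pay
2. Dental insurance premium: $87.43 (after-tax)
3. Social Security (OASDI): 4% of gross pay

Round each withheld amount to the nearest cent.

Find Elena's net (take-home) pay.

Social Security (OASDI): $6,370.62 × 0.04 = $254.82
PFL insurance: $6,370.62 × 0.01 = $63.71
Dental insurance premium: $87.43
Total deductions = $254.82 + $63.71 + $87.43 = $405.96
Net pay = $6,370.62 − $405.96 = $5,964.66

$5,964.66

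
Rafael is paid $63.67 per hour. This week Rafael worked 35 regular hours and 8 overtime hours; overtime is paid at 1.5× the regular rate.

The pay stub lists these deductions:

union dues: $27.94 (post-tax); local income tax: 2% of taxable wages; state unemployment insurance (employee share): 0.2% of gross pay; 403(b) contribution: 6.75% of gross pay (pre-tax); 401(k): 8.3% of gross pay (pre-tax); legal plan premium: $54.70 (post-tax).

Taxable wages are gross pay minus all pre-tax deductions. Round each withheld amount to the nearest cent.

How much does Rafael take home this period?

Regular pay: 35 × $63.67 = $2228.45
Overtime pay: 8 × $63.67 × 1.5 = $764.04
Gross pay = $2228.45 + $764.04 = $2992.49
401(k): $2992.49 × 0.083 = $248.38
403(b) contribution: $2992.49 × 0.0675 = $201.99
Pre-tax total = $248.38 + $201.99 = $450.37
Taxable wages = $2992.49 − $450.37 = $2542.12
Local income tax: $2542.12 × 0.02 = $50.84
State unemployment insurance (employee share): $2992.49 × 0.002 = $5.98
Legal plan premium: $54.70
Union dues: $27.94
Total deductions = $248.38 + $201.99 + $50.84 + $5.98 + $54.70 + $27.94 = $589.83
Net pay = $2992.49 − $589.83 = $2402.66

$2402.66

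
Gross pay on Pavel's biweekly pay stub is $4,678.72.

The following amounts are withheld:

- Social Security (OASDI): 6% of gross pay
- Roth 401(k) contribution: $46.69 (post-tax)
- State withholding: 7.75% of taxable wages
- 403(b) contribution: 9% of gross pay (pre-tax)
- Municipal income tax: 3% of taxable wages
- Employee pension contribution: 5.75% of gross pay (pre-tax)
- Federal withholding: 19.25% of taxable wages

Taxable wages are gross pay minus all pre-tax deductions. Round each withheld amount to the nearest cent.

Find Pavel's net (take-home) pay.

Employee pension contribution: $4,678.72 × 0.0575 = $269.03
403(b) contribution: $4,678.72 × 0.09 = $421.08
Pre-tax total = $269.03 + $421.08 = $690.11
Taxable wages = $4,678.72 − $690.11 = $3,988.61
State withholding: $3,988.61 × 0.0775 = $309.12
Federal withholding: $3,988.61 × 0.1925 = $767.81
Municipal income tax: $3,988.61 × 0.03 = $119.66
Social Security (OASDI): $4,678.72 × 0.06 = $280.72
Roth 401(k) contribution: $46.69
Total deductions = $269.03 + $421.08 + $309.12 + $767.81 + $119.66 + $280.72 + $46.69 = $2,214.11
Net pay = $4,678.72 − $2,214.11 = $2,464.61

$2,464.61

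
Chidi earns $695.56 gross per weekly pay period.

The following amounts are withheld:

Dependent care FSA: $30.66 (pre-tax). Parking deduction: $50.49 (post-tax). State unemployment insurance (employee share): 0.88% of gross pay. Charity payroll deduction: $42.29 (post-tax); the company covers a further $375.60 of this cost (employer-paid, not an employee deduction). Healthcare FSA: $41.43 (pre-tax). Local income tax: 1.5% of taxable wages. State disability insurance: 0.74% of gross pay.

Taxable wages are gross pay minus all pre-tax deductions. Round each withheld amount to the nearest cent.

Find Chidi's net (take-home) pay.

Healthcare FSA: $41.43
Dependent care FSA: $30.66
Pre-tax total = $41.43 + $30.66 = $72.09
Taxable wages = $695.56 − $72.09 = $623.47
Local income tax: $623.47 × 0.015 = $9.35
State disability insurance: $695.56 × 0.0074 = $5.15
State unemployment insurance (employee share): $695.56 × 0.0088 = $6.12
Parking deduction: $50.49
Charity payroll deduction: $42.29
(Employer's $375.60 toward charity payroll deduction is not withheld from the employee.)
Total deductions = $41.43 + $30.66 + $9.35 + $5.15 + $6.12 + $50.49 + $42.29 = $185.49
Net pay = $695.56 − $185.49 = $510.07

$510.07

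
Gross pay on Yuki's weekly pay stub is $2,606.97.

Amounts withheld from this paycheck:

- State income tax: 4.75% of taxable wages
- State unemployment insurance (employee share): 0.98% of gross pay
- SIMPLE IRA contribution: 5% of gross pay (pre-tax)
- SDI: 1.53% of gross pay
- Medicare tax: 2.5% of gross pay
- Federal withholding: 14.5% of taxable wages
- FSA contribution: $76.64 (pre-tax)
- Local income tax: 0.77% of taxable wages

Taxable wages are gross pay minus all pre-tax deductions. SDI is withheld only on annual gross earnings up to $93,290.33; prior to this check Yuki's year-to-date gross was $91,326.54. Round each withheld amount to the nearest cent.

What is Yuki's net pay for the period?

$1,798.73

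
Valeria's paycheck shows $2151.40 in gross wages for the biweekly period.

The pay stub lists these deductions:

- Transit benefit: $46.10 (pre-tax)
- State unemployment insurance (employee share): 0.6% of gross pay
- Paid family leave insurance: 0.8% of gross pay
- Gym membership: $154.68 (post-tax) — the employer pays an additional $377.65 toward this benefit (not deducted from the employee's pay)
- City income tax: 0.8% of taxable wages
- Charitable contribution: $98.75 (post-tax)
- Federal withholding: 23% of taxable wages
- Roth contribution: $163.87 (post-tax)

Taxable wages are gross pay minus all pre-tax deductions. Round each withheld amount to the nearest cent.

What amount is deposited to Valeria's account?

$1156.82

Transit benefit: $46.10
Taxable wages = $2151.40 − $46.10 = $2105.30
City income tax: $2105.30 × 0.008 = $16.84
Federal withholding: $2105.30 × 0.23 = $484.22
Paid family leave insurance: $2151.40 × 0.008 = $17.21
State unemployment insurance (employee share): $2151.40 × 0.006 = $12.91
Gym membership: $154.68
Roth contribution: $163.87
Charitable contribution: $98.75
(Employer's $377.65 toward gym membership is not withheld from the employee.)
Total deductions = $46.10 + $16.84 + $484.22 + $17.21 + $12.91 + $154.68 + $163.87 + $98.75 = $994.58
Net pay = $2151.40 − $994.58 = $1156.82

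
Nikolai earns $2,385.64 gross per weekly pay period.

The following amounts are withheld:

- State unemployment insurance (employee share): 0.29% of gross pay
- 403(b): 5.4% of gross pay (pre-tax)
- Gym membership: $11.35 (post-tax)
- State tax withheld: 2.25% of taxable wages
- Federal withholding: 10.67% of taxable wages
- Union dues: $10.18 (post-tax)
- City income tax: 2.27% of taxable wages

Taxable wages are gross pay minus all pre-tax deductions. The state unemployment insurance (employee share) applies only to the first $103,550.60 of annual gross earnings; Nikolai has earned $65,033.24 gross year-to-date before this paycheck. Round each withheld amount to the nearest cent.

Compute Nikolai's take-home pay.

$1,885.56

403(b): $2,385.64 × 0.054 = $128.82
Taxable wages = $2,385.64 − $128.82 = $2,256.82
City income tax: $2,256.82 × 0.0227 = $51.23
Federal withholding: $2,256.82 × 0.1067 = $240.80
State tax withheld: $2,256.82 × 0.0225 = $50.78
State unemployment insurance (employee share): cap not yet reached, full $2,385.64 is subject → $2,385.64 × 0.0029 = $6.92
Gym membership: $11.35
Union dues: $10.18
Total deductions = $128.82 + $51.23 + $240.80 + $50.78 + $6.92 + $11.35 + $10.18 = $500.08
Net pay = $2,385.64 − $500.08 = $1,885.56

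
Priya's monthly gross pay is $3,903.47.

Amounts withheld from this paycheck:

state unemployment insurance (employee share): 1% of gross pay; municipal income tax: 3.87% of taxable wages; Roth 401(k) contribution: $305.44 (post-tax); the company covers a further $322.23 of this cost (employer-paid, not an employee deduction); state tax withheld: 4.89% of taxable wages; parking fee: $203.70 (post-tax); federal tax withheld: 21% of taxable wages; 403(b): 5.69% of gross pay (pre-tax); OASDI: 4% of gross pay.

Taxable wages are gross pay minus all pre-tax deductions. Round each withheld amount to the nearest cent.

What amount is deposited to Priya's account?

$1,881.47

403(b): $3,903.47 × 0.0569 = $222.11
Taxable wages = $3,903.47 − $222.11 = $3,681.36
Municipal income tax: $3,681.36 × 0.0387 = $142.47
State tax withheld: $3,681.36 × 0.0489 = $180.02
Federal tax withheld: $3,681.36 × 0.21 = $773.09
State unemployment insurance (employee share): $3,903.47 × 0.01 = $39.03
OASDI: $3,903.47 × 0.04 = $156.14
Parking fee: $203.70
Roth 401(k) contribution: $305.44
(Employer's $322.23 toward Roth 401(k) contribution is not withheld from the employee.)
Total deductions = $222.11 + $142.47 + $180.02 + $773.09 + $39.03 + $156.14 + $203.70 + $305.44 = $2,022.00
Net pay = $3,903.47 − $2,022.00 = $1,881.47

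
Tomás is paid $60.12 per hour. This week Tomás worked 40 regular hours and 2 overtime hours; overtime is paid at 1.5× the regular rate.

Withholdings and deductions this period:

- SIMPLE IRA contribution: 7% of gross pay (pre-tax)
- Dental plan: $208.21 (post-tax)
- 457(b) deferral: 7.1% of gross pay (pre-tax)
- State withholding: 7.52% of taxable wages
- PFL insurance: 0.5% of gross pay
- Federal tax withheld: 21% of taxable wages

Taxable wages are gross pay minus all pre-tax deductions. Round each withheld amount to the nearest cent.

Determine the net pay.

Regular pay: 40 × $60.12 = $2,404.80
Overtime pay: 2 × $60.12 × 1.5 = $180.36
Gross pay = $2,404.80 + $180.36 = $2,585.16
SIMPLE IRA contribution: $2,585.16 × 0.07 = $180.96
457(b) deferral: $2,585.16 × 0.071 = $183.55
Pre-tax total = $180.96 + $183.55 = $364.51
Taxable wages = $2,585.16 − $364.51 = $2,220.65
State withholding: $2,220.65 × 0.0752 = $166.99
Federal tax withheld: $2,220.65 × 0.21 = $466.34
PFL insurance: $2,585.16 × 0.005 = $12.93
Dental plan: $208.21
Total deductions = $180.96 + $183.55 + $166.99 + $466.34 + $12.93 + $208.21 = $1,218.98
Net pay = $2,585.16 − $1,218.98 = $1,366.18

$1,366.18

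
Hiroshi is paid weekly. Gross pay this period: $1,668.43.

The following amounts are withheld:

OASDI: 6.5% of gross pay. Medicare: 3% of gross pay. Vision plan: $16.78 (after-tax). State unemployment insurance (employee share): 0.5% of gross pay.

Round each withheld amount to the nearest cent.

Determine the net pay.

OASDI: $1,668.43 × 0.065 = $108.45
Medicare: $1,668.43 × 0.03 = $50.05
State unemployment insurance (employee share): $1,668.43 × 0.005 = $8.34
Vision plan: $16.78
Total deductions = $108.45 + $50.05 + $8.34 + $16.78 = $183.62
Net pay = $1,668.43 − $183.62 = $1,484.81

$1,484.81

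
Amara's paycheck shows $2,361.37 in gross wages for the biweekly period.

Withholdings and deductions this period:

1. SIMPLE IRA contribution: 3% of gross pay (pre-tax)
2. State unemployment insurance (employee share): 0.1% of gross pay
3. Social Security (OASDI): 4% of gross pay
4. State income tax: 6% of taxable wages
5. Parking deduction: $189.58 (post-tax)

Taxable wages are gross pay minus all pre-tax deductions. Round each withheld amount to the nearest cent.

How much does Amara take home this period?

$1,866.71

SIMPLE IRA contribution: $2,361.37 × 0.03 = $70.84
Taxable wages = $2,361.37 − $70.84 = $2,290.53
State income tax: $2,290.53 × 0.06 = $137.43
State unemployment insurance (employee share): $2,361.37 × 0.001 = $2.36
Social Security (OASDI): $2,361.37 × 0.04 = $94.45
Parking deduction: $189.58
Total deductions = $70.84 + $137.43 + $2.36 + $94.45 + $189.58 = $494.66
Net pay = $2,361.37 − $494.66 = $1,866.71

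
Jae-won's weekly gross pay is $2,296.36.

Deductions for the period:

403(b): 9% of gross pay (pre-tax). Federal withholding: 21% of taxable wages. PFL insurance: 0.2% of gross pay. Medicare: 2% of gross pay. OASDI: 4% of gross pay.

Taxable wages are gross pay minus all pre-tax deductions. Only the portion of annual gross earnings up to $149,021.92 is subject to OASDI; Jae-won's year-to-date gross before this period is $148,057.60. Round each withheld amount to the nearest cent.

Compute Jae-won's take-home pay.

$1,561.77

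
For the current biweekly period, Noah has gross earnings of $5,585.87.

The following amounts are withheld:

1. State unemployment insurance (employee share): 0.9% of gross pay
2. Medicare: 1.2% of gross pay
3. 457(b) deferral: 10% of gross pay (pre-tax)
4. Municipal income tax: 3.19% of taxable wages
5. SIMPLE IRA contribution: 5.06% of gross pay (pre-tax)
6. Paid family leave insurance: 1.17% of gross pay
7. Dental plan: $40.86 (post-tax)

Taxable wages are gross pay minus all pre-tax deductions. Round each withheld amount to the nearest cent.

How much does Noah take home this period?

$4,369.77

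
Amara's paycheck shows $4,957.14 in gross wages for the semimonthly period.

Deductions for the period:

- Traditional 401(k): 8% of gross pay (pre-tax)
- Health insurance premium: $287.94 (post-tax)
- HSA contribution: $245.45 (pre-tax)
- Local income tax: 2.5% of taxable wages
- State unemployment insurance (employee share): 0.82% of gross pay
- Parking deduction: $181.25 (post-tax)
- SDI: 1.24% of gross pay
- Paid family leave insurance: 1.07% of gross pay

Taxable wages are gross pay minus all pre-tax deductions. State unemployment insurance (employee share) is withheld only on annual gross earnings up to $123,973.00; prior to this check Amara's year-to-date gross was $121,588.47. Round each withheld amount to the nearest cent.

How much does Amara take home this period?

$3,603.99

HSA contribution: $245.45
Traditional 401(k): $4,957.14 × 0.08 = $396.57
Pre-tax total = $245.45 + $396.57 = $642.02
Taxable wages = $4,957.14 − $642.02 = $4,315.12
Local income tax: $4,315.12 × 0.025 = $107.88
State unemployment insurance (employee share): only $123,973.00 − $121,588.47 = $2,384.53 of this check is subject → $2,384.53 × 0.0082 = $19.55
Paid family leave insurance: $4,957.14 × 0.0107 = $53.04
SDI: $4,957.14 × 0.0124 = $61.47
Health insurance premium: $287.94
Parking deduction: $181.25
Total deductions = $245.45 + $396.57 + $107.88 + $19.55 + $53.04 + $61.47 + $287.94 + $181.25 = $1,353.15
Net pay = $4,957.14 − $1,353.15 = $3,603.99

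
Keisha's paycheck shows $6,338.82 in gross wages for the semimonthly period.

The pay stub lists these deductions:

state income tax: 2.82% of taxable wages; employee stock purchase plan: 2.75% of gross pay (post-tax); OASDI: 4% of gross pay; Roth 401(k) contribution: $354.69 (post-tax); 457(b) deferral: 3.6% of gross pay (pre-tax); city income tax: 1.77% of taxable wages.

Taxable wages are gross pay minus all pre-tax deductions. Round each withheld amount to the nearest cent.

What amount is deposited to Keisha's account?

457(b) deferral: $6,338.82 × 0.036 = $228.20
Taxable wages = $6,338.82 − $228.20 = $6,110.62
City income tax: $6,110.62 × 0.0177 = $108.16
State income tax: $6,110.62 × 0.0282 = $172.32
OASDI: $6,338.82 × 0.04 = $253.55
Employee stock purchase plan: $6,338.82 × 0.0275 = $174.32
Roth 401(k) contribution: $354.69
Total deductions = $228.20 + $108.16 + $172.32 + $253.55 + $174.32 + $354.69 = $1,291.24
Net pay = $6,338.82 − $1,291.24 = $5,047.58

$5,047.58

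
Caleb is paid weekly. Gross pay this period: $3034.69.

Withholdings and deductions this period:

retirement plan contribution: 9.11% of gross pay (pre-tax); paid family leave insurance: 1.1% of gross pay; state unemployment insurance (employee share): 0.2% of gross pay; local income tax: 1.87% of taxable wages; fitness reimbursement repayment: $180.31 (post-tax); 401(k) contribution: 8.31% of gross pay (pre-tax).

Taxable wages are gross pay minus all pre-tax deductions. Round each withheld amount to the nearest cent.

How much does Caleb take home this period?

$2239.43

Retirement plan contribution: $3034.69 × 0.0911 = $276.46
401(k) contribution: $3034.69 × 0.0831 = $252.18
Pre-tax total = $276.46 + $252.18 = $528.64
Taxable wages = $3034.69 − $528.64 = $2506.05
Local income tax: $2506.05 × 0.0187 = $46.86
Paid family leave insurance: $3034.69 × 0.011 = $33.38
State unemployment insurance (employee share): $3034.69 × 0.002 = $6.07
Fitness reimbursement repayment: $180.31
Total deductions = $276.46 + $252.18 + $46.86 + $33.38 + $6.07 + $180.31 = $795.26
Net pay = $3034.69 − $795.26 = $2239.43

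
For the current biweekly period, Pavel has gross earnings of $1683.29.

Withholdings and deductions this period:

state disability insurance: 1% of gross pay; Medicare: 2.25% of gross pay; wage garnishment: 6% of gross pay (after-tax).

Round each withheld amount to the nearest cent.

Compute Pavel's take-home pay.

Medicare: $1683.29 × 0.0225 = $37.87
State disability insurance: $1683.29 × 0.01 = $16.83
Wage garnishment: $1683.29 × 0.06 = $101.00
Total deductions = $37.87 + $16.83 + $101.00 = $155.70
Net pay = $1683.29 − $155.70 = $1527.59

$1527.59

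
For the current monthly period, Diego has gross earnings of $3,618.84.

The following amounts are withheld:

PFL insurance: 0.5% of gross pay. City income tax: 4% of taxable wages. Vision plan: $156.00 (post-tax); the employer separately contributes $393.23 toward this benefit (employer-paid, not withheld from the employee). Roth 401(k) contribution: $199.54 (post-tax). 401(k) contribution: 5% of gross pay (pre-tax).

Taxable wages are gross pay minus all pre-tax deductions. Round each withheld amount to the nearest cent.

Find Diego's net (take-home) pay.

401(k) contribution: $3,618.84 × 0.05 = $180.94
Taxable wages = $3,618.84 − $180.94 = $3,437.90
City income tax: $3,437.90 × 0.04 = $137.52
PFL insurance: $3,618.84 × 0.005 = $18.09
Roth 401(k) contribution: $199.54
Vision plan: $156.00
(Employer's $393.23 toward vision plan is not withheld from the employee.)
Total deductions = $180.94 + $137.52 + $18.09 + $199.54 + $156.00 = $692.09
Net pay = $3,618.84 − $692.09 = $2,926.75

$2,926.75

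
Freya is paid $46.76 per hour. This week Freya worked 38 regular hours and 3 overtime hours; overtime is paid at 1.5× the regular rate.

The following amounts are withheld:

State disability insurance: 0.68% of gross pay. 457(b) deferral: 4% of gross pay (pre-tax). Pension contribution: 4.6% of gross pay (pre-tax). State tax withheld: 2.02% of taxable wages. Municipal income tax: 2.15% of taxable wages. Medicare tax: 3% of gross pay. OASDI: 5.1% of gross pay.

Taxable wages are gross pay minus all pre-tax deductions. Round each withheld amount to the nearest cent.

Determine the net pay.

$1,566.17

Regular pay: 38 × $46.76 = $1,776.88
Overtime pay: 3 × $46.76 × 1.5 = $210.42
Gross pay = $1,776.88 + $210.42 = $1,987.30
Pension contribution: $1,987.30 × 0.046 = $91.42
457(b) deferral: $1,987.30 × 0.04 = $79.49
Pre-tax total = $91.42 + $79.49 = $170.91
Taxable wages = $1,987.30 − $170.91 = $1,816.39
Municipal income tax: $1,816.39 × 0.0215 = $39.05
State tax withheld: $1,816.39 × 0.0202 = $36.69
State disability insurance: $1,987.30 × 0.0068 = $13.51
Medicare tax: $1,987.30 × 0.03 = $59.62
OASDI: $1,987.30 × 0.051 = $101.35
Total deductions = $91.42 + $79.49 + $39.05 + $36.69 + $13.51 + $59.62 + $101.35 = $421.13
Net pay = $1,987.30 − $421.13 = $1,566.17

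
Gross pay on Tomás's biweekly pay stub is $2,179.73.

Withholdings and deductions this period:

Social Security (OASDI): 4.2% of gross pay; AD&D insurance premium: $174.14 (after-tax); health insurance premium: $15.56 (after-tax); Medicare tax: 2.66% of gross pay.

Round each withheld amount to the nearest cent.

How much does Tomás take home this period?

Social Security (OASDI): $2,179.73 × 0.042 = $91.55
Medicare tax: $2,179.73 × 0.0266 = $57.98
AD&D insurance premium: $174.14
Health insurance premium: $15.56
Total deductions = $91.55 + $57.98 + $174.14 + $15.56 = $339.23
Net pay = $2,179.73 − $339.23 = $1,840.50

$1,840.50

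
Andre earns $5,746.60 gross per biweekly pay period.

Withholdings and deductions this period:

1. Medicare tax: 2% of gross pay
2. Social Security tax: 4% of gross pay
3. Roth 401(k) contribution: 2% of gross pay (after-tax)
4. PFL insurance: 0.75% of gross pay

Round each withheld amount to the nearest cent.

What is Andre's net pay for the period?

$5,243.78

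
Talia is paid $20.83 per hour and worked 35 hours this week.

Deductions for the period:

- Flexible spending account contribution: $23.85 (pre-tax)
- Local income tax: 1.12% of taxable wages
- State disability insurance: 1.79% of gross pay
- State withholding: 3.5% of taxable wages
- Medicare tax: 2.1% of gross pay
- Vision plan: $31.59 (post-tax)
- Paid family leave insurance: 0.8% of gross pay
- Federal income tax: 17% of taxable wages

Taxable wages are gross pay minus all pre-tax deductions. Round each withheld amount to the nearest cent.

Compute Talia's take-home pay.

Gross pay: 35 × $20.83 = $729.05
Flexible spending account contribution: $23.85
Taxable wages = $729.05 − $23.85 = $705.20
State withholding: $705.20 × 0.035 = $24.68
Federal income tax: $705.20 × 0.17 = $119.88
Local income tax: $705.20 × 0.0112 = $7.90
Paid family leave insurance: $729.05 × 0.008 = $5.83
State disability insurance: $729.05 × 0.0179 = $13.05
Medicare tax: $729.05 × 0.021 = $15.31
Vision plan: $31.59
Total deductions = $23.85 + $24.68 + $119.88 + $7.90 + $5.83 + $13.05 + $15.31 + $31.59 = $242.09
Net pay = $729.05 − $242.09 = $486.96

$486.96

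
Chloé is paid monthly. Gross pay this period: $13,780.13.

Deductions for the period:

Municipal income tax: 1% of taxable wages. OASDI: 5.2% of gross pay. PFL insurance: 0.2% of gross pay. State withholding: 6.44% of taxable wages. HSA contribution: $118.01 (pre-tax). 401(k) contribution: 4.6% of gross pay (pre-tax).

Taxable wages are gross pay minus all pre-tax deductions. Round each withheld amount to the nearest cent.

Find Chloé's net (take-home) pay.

$11,314.80

401(k) contribution: $13,780.13 × 0.046 = $633.89
HSA contribution: $118.01
Pre-tax total = $633.89 + $118.01 = $751.90
Taxable wages = $13,780.13 − $751.90 = $13,028.23
Municipal income tax: $13,028.23 × 0.01 = $130.28
State withholding: $13,028.23 × 0.0644 = $839.02
PFL insurance: $13,780.13 × 0.002 = $27.56
OASDI: $13,780.13 × 0.052 = $716.57
Total deductions = $633.89 + $118.01 + $130.28 + $839.02 + $27.56 + $716.57 = $2,465.33
Net pay = $13,780.13 − $2,465.33 = $11,314.80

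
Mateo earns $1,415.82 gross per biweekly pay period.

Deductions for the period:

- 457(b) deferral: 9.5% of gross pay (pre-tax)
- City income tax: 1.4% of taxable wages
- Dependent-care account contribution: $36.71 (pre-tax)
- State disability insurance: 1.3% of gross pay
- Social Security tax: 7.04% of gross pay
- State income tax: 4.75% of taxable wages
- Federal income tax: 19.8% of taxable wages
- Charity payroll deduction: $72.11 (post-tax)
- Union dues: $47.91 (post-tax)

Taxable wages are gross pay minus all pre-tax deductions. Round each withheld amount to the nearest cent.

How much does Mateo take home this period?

Dependent-care account contribution: $36.71
457(b) deferral: $1,415.82 × 0.095 = $134.50
Pre-tax total = $36.71 + $134.50 = $171.21
Taxable wages = $1,415.82 − $171.21 = $1,244.61
Federal income tax: $1,244.61 × 0.198 = $246.43
City income tax: $1,244.61 × 0.014 = $17.42
State income tax: $1,244.61 × 0.0475 = $59.12
State disability insurance: $1,415.82 × 0.013 = $18.41
Social Security tax: $1,415.82 × 0.0704 = $99.67
Union dues: $47.91
Charity payroll deduction: $72.11
Total deductions = $36.71 + $134.50 + $246.43 + $17.42 + $59.12 + $18.41 + $99.67 + $47.91 + $72.11 = $732.28
Net pay = $1,415.82 − $732.28 = $683.54

$683.54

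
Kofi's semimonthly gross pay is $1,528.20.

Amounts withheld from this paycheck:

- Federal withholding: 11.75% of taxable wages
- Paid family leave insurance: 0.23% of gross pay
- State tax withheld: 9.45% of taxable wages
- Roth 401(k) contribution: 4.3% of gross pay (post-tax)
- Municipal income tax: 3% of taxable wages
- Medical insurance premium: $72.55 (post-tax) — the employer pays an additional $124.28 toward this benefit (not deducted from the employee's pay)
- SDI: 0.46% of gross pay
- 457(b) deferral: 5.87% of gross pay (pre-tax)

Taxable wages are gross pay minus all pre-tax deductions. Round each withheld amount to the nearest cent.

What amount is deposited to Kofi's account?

457(b) deferral: $1,528.20 × 0.0587 = $89.71
Taxable wages = $1,528.20 − $89.71 = $1,438.49
State tax withheld: $1,438.49 × 0.0945 = $135.94
Federal withholding: $1,438.49 × 0.1175 = $169.02
Municipal income tax: $1,438.49 × 0.03 = $43.15
SDI: $1,528.20 × 0.0046 = $7.03
Paid family leave insurance: $1,528.20 × 0.0023 = $3.51
Roth 401(k) contribution: $1,528.20 × 0.043 = $65.71
Medical insurance premium: $72.55
(Employer's $124.28 toward medical insurance premium is not withheld from the employee.)
Total deductions = $89.71 + $135.94 + $169.02 + $43.15 + $7.03 + $3.51 + $65.71 + $72.55 = $586.62
Net pay = $1,528.20 − $586.62 = $941.58

$941.58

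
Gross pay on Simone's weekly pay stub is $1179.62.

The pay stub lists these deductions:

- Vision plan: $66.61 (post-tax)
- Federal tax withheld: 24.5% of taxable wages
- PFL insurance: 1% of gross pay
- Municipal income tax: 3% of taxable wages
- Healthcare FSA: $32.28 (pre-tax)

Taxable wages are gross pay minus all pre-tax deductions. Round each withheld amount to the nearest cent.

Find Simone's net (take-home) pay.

$753.41

Healthcare FSA: $32.28
Taxable wages = $1179.62 − $32.28 = $1147.34
Municipal income tax: $1147.34 × 0.03 = $34.42
Federal tax withheld: $1147.34 × 0.245 = $281.10
PFL insurance: $1179.62 × 0.01 = $11.80
Vision plan: $66.61
Total deductions = $32.28 + $34.42 + $281.10 + $11.80 + $66.61 = $426.21
Net pay = $1179.62 − $426.21 = $753.41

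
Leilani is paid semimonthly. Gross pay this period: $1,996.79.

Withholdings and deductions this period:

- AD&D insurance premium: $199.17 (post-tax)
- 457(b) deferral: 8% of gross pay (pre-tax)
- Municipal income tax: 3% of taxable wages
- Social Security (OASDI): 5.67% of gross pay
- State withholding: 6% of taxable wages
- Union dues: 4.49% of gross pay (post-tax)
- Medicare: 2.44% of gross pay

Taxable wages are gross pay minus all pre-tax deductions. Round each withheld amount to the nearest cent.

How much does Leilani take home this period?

$1,220.95

457(b) deferral: $1,996.79 × 0.08 = $159.74
Taxable wages = $1,996.79 − $159.74 = $1,837.05
State withholding: $1,837.05 × 0.06 = $110.22
Municipal income tax: $1,837.05 × 0.03 = $55.11
Medicare: $1,996.79 × 0.0244 = $48.72
Social Security (OASDI): $1,996.79 × 0.0567 = $113.22
Union dues: $1,996.79 × 0.0449 = $89.66
AD&D insurance premium: $199.17
Total deductions = $159.74 + $110.22 + $55.11 + $48.72 + $113.22 + $89.66 + $199.17 = $775.84
Net pay = $1,996.79 − $775.84 = $1,220.95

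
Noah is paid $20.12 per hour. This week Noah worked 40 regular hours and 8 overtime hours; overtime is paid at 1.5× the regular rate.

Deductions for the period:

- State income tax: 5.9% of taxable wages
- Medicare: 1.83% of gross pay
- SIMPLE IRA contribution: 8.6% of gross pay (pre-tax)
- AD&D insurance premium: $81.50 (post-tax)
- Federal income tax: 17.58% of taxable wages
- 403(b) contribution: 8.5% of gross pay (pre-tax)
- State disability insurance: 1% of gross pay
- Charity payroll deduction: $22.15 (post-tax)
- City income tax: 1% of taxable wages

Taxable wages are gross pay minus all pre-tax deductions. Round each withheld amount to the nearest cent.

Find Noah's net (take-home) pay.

Regular pay: 40 × $20.12 = $804.80
Overtime pay: 8 × $20.12 × 1.5 = $241.44
Gross pay = $804.80 + $241.44 = $1,046.24
403(b) contribution: $1,046.24 × 0.085 = $88.93
SIMPLE IRA contribution: $1,046.24 × 0.086 = $89.98
Pre-tax total = $88.93 + $89.98 = $178.91
Taxable wages = $1,046.24 − $178.91 = $867.33
City income tax: $867.33 × 0.01 = $8.67
State income tax: $867.33 × 0.059 = $51.17
Federal income tax: $867.33 × 0.1758 = $152.48
State disability insurance: $1,046.24 × 0.01 = $10.46
Medicare: $1,046.24 × 0.0183 = $19.15
Charity payroll deduction: $22.15
AD&D insurance premium: $81.50
Total deductions = $88.93 + $89.98 + $8.67 + $51.17 + $152.48 + $10.46 + $19.15 + $22.15 + $81.50 = $524.49
Net pay = $1,046.24 − $524.49 = $521.75

$521.75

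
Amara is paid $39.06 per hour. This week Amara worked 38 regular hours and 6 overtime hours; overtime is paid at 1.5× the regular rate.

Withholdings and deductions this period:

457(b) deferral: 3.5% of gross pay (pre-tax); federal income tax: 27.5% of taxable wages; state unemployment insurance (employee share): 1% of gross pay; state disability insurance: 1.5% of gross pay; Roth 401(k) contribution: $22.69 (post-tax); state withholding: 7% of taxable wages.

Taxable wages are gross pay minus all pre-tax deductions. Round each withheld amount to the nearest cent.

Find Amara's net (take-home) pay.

$1,091.79

Regular pay: 38 × $39.06 = $1,484.28
Overtime pay: 6 × $39.06 × 1.5 = $351.54
Gross pay = $1,484.28 + $351.54 = $1,835.82
457(b) deferral: $1,835.82 × 0.035 = $64.25
Taxable wages = $1,835.82 − $64.25 = $1,771.57
State withholding: $1,771.57 × 0.07 = $124.01
Federal income tax: $1,771.57 × 0.275 = $487.18
State unemployment insurance (employee share): $1,835.82 × 0.01 = $18.36
State disability insurance: $1,835.82 × 0.015 = $27.54
Roth 401(k) contribution: $22.69
Total deductions = $64.25 + $124.01 + $487.18 + $18.36 + $27.54 + $22.69 = $744.03
Net pay = $1,835.82 − $744.03 = $1,091.79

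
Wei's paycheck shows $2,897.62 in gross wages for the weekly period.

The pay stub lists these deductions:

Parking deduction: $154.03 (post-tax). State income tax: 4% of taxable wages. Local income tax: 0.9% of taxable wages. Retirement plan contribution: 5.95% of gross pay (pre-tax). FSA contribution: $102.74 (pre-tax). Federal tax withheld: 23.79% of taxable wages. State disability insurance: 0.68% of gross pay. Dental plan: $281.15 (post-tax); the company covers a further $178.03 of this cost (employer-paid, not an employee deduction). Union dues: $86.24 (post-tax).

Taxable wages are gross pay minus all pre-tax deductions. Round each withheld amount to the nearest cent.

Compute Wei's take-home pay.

Retirement plan contribution: $2,897.62 × 0.0595 = $172.41
FSA contribution: $102.74
Pre-tax total = $172.41 + $102.74 = $275.15
Taxable wages = $2,897.62 − $275.15 = $2,622.47
State income tax: $2,622.47 × 0.04 = $104.90
Federal tax withheld: $2,622.47 × 0.2379 = $623.89
Local income tax: $2,622.47 × 0.009 = $23.60
State disability insurance: $2,897.62 × 0.0068 = $19.70
Dental plan: $281.15
Parking deduction: $154.03
Union dues: $86.24
(Employer's $178.03 toward dental plan is not withheld from the employee.)
Total deductions = $172.41 + $102.74 + $104.90 + $623.89 + $23.60 + $19.70 + $281.15 + $154.03 + $86.24 = $1,568.66
Net pay = $2,897.62 − $1,568.66 = $1,328.96

$1,328.96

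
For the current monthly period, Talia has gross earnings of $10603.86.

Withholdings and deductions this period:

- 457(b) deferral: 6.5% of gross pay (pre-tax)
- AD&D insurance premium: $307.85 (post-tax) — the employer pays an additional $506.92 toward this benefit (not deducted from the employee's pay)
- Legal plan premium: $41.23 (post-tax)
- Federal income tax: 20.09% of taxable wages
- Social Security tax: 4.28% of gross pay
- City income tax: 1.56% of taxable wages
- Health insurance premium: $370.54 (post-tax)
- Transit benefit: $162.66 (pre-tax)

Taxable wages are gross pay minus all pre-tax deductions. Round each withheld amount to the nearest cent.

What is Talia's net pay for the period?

$6467.18

457(b) deferral: $10603.86 × 0.065 = $689.25
Transit benefit: $162.66
Pre-tax total = $689.25 + $162.66 = $851.91
Taxable wages = $10603.86 − $851.91 = $9751.95
City income tax: $9751.95 × 0.0156 = $152.13
Federal income tax: $9751.95 × 0.2009 = $1959.17
Social Security tax: $10603.86 × 0.0428 = $453.85
AD&D insurance premium: $307.85
Legal plan premium: $41.23
Health insurance premium: $370.54
(Employer's $506.92 toward AD&D insurance premium is not withheld from the employee.)
Total deductions = $689.25 + $162.66 + $152.13 + $1959.17 + $453.85 + $307.85 + $41.23 + $370.54 = $4136.68
Net pay = $10603.86 − $4136.68 = $6467.18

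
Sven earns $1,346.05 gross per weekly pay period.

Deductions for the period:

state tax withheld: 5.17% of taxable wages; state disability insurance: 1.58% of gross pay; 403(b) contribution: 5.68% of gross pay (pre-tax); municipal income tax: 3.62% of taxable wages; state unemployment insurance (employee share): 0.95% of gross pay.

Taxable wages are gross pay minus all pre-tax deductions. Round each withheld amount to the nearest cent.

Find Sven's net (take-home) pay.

$1,123.93

403(b) contribution: $1,346.05 × 0.0568 = $76.46
Taxable wages = $1,346.05 − $76.46 = $1,269.59
Municipal income tax: $1,269.59 × 0.0362 = $45.96
State tax withheld: $1,269.59 × 0.0517 = $65.64
State disability insurance: $1,346.05 × 0.0158 = $21.27
State unemployment insurance (employee share): $1,346.05 × 0.0095 = $12.79
Total deductions = $76.46 + $45.96 + $65.64 + $21.27 + $12.79 = $222.12
Net pay = $1,346.05 − $222.12 = $1,123.93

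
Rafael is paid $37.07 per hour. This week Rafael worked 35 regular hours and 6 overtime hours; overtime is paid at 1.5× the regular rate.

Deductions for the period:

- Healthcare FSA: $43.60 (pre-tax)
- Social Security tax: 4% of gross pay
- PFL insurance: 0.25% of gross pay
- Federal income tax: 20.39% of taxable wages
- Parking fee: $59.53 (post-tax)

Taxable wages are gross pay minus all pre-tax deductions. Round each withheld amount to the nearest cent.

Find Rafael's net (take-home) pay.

$1134.94

Regular pay: 35 × $37.07 = $1297.45
Overtime pay: 6 × $37.07 × 1.5 = $333.63
Gross pay = $1297.45 + $333.63 = $1631.08
Healthcare FSA: $43.60
Taxable wages = $1631.08 − $43.60 = $1587.48
Federal income tax: $1587.48 × 0.2039 = $323.69
PFL insurance: $1631.08 × 0.0025 = $4.08
Social Security tax: $1631.08 × 0.04 = $65.24
Parking fee: $59.53
Total deductions = $43.60 + $323.69 + $4.08 + $65.24 + $59.53 = $496.14
Net pay = $1631.08 − $496.14 = $1134.94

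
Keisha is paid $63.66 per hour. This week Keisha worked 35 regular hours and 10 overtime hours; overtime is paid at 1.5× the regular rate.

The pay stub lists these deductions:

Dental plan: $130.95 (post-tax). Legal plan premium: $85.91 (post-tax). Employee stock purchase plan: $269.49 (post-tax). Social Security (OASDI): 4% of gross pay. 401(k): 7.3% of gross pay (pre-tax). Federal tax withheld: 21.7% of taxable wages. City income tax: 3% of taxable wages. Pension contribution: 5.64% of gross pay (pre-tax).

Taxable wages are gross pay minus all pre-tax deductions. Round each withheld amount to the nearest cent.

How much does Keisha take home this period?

$1472.99

Regular pay: 35 × $63.66 = $2228.10
Overtime pay: 10 × $63.66 × 1.5 = $954.90
Gross pay = $2228.10 + $954.90 = $3183.00
Pension contribution: $3183.00 × 0.0564 = $179.52
401(k): $3183.00 × 0.073 = $232.36
Pre-tax total = $179.52 + $232.36 = $411.88
Taxable wages = $3183.00 − $411.88 = $2771.12
City income tax: $2771.12 × 0.03 = $83.13
Federal tax withheld: $2771.12 × 0.217 = $601.33
Social Security (OASDI): $3183.00 × 0.04 = $127.32
Employee stock purchase plan: $269.49
Legal plan premium: $85.91
Dental plan: $130.95
Total deductions = $179.52 + $232.36 + $83.13 + $601.33 + $127.32 + $269.49 + $85.91 + $130.95 = $1710.01
Net pay = $3183.00 − $1710.01 = $1472.99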